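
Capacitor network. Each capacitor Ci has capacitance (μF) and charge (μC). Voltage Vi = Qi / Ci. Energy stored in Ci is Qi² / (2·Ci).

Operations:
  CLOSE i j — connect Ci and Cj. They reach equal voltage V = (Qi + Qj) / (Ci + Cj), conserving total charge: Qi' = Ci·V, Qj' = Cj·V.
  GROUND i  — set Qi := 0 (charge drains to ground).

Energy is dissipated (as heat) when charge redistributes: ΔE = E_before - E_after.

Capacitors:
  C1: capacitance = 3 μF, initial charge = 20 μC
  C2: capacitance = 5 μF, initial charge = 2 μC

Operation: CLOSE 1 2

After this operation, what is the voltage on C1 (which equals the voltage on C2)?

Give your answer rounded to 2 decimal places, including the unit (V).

Answer: 2.75 V

Derivation:
Initial: C1(3μF, Q=20μC, V=6.67V), C2(5μF, Q=2μC, V=0.40V)
Op 1: CLOSE 1-2: Q_total=22.00, C_total=8.00, V=2.75; Q1=8.25, Q2=13.75; dissipated=36.817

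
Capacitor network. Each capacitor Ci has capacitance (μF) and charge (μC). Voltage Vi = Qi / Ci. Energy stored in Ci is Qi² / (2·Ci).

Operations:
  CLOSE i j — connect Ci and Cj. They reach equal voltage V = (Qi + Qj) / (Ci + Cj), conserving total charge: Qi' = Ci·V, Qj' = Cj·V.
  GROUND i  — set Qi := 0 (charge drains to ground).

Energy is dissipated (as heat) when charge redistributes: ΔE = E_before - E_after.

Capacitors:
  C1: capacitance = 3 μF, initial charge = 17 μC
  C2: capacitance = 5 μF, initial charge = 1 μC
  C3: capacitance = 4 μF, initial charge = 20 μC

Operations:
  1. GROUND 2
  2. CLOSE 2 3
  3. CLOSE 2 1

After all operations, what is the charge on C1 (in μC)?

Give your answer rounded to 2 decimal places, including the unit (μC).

Initial: C1(3μF, Q=17μC, V=5.67V), C2(5μF, Q=1μC, V=0.20V), C3(4μF, Q=20μC, V=5.00V)
Op 1: GROUND 2: Q2=0; energy lost=0.100
Op 2: CLOSE 2-3: Q_total=20.00, C_total=9.00, V=2.22; Q2=11.11, Q3=8.89; dissipated=27.778
Op 3: CLOSE 2-1: Q_total=28.11, C_total=8.00, V=3.51; Q2=17.57, Q1=10.54; dissipated=11.123
Final charges: Q1=10.54, Q2=17.57, Q3=8.89

Answer: 10.54 μC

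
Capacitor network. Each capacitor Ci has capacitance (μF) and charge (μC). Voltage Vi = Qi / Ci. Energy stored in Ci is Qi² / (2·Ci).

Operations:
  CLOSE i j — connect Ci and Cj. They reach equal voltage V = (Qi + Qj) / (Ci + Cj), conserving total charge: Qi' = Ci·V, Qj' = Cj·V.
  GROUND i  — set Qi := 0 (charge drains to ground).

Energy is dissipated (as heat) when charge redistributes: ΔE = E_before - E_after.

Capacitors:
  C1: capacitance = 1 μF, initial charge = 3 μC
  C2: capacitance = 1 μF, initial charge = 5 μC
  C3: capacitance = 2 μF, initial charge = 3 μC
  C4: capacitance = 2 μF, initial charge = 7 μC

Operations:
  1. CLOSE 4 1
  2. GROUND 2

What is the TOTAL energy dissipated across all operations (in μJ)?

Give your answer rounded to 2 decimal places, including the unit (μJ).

Answer: 12.58 μJ

Derivation:
Initial: C1(1μF, Q=3μC, V=3.00V), C2(1μF, Q=5μC, V=5.00V), C3(2μF, Q=3μC, V=1.50V), C4(2μF, Q=7μC, V=3.50V)
Op 1: CLOSE 4-1: Q_total=10.00, C_total=3.00, V=3.33; Q4=6.67, Q1=3.33; dissipated=0.083
Op 2: GROUND 2: Q2=0; energy lost=12.500
Total dissipated: 12.583 μJ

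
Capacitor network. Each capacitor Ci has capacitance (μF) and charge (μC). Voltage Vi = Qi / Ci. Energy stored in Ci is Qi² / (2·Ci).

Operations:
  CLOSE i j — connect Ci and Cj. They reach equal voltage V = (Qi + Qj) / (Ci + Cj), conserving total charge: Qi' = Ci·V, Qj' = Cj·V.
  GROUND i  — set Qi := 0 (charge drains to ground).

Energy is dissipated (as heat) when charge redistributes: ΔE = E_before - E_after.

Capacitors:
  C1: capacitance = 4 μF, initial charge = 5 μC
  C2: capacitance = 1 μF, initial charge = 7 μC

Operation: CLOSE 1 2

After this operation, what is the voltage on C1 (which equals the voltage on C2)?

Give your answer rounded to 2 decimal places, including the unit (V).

Initial: C1(4μF, Q=5μC, V=1.25V), C2(1μF, Q=7μC, V=7.00V)
Op 1: CLOSE 1-2: Q_total=12.00, C_total=5.00, V=2.40; Q1=9.60, Q2=2.40; dissipated=13.225

Answer: 2.40 V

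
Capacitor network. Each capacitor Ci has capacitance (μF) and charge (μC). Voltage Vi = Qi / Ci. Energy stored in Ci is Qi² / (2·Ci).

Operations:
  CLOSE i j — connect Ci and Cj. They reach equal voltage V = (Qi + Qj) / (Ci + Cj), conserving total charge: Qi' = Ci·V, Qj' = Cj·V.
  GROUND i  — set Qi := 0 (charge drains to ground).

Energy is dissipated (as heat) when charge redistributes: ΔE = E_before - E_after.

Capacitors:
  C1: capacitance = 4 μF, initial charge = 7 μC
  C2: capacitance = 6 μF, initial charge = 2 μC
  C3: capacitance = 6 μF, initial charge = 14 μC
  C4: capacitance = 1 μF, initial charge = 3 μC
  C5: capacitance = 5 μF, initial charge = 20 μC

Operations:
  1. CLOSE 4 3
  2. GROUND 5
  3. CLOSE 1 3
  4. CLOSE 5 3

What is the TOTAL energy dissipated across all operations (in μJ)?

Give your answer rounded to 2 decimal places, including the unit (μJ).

Answer: 47.09 μJ

Derivation:
Initial: C1(4μF, Q=7μC, V=1.75V), C2(6μF, Q=2μC, V=0.33V), C3(6μF, Q=14μC, V=2.33V), C4(1μF, Q=3μC, V=3.00V), C5(5μF, Q=20μC, V=4.00V)
Op 1: CLOSE 4-3: Q_total=17.00, C_total=7.00, V=2.43; Q4=2.43, Q3=14.57; dissipated=0.190
Op 2: GROUND 5: Q5=0; energy lost=40.000
Op 3: CLOSE 1-3: Q_total=21.57, C_total=10.00, V=2.16; Q1=8.63, Q3=12.94; dissipated=0.553
Op 4: CLOSE 5-3: Q_total=12.94, C_total=11.00, V=1.18; Q5=5.88, Q3=7.06; dissipated=6.345
Total dissipated: 47.088 μJ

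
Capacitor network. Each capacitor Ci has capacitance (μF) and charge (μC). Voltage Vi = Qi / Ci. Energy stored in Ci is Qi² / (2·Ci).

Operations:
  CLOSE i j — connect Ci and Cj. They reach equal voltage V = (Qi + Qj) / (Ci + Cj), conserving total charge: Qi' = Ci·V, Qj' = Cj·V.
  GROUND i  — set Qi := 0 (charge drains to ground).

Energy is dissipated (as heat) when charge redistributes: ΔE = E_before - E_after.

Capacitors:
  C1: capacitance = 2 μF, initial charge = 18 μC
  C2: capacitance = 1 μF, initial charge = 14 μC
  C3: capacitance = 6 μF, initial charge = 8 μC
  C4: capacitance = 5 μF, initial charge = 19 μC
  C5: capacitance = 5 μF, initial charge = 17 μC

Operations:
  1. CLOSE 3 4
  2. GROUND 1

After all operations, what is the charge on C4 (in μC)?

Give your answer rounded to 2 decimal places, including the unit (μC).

Initial: C1(2μF, Q=18μC, V=9.00V), C2(1μF, Q=14μC, V=14.00V), C3(6μF, Q=8μC, V=1.33V), C4(5μF, Q=19μC, V=3.80V), C5(5μF, Q=17μC, V=3.40V)
Op 1: CLOSE 3-4: Q_total=27.00, C_total=11.00, V=2.45; Q3=14.73, Q4=12.27; dissipated=8.297
Op 2: GROUND 1: Q1=0; energy lost=81.000
Final charges: Q1=0.00, Q2=14.00, Q3=14.73, Q4=12.27, Q5=17.00

Answer: 12.27 μC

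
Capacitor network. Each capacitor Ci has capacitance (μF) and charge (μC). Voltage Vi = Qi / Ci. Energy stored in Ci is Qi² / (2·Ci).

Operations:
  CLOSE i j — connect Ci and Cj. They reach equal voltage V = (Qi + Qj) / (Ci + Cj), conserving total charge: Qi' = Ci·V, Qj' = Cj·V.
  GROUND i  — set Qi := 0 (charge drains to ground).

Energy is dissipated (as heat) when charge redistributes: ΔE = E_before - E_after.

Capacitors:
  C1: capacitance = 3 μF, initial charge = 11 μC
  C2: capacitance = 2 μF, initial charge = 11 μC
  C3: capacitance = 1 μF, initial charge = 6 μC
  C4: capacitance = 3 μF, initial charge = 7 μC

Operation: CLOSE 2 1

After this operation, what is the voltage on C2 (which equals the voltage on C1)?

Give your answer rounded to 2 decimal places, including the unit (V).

Initial: C1(3μF, Q=11μC, V=3.67V), C2(2μF, Q=11μC, V=5.50V), C3(1μF, Q=6μC, V=6.00V), C4(3μF, Q=7μC, V=2.33V)
Op 1: CLOSE 2-1: Q_total=22.00, C_total=5.00, V=4.40; Q2=8.80, Q1=13.20; dissipated=2.017

Answer: 4.40 V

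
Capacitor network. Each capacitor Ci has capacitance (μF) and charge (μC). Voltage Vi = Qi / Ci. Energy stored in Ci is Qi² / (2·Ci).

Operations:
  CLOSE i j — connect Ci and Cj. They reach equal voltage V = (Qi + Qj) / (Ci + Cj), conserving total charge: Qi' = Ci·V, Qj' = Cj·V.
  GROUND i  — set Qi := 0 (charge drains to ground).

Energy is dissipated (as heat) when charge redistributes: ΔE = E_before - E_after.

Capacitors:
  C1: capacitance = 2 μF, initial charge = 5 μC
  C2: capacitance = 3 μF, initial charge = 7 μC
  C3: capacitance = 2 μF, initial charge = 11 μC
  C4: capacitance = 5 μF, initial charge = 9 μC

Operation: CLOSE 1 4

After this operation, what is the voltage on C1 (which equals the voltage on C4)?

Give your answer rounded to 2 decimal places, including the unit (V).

Initial: C1(2μF, Q=5μC, V=2.50V), C2(3μF, Q=7μC, V=2.33V), C3(2μF, Q=11μC, V=5.50V), C4(5μF, Q=9μC, V=1.80V)
Op 1: CLOSE 1-4: Q_total=14.00, C_total=7.00, V=2.00; Q1=4.00, Q4=10.00; dissipated=0.350

Answer: 2.00 V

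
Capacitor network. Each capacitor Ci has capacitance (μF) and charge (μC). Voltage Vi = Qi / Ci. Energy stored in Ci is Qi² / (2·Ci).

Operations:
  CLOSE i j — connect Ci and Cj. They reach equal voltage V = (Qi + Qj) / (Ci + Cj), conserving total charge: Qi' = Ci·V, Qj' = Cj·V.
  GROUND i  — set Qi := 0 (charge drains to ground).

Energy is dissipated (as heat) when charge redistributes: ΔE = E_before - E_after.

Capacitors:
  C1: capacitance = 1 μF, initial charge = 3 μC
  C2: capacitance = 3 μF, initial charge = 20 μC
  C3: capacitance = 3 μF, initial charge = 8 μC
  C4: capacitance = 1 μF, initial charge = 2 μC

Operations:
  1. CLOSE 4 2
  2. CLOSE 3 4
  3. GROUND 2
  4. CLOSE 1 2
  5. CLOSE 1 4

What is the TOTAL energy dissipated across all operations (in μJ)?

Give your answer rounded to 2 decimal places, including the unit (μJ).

Initial: C1(1μF, Q=3μC, V=3.00V), C2(3μF, Q=20μC, V=6.67V), C3(3μF, Q=8μC, V=2.67V), C4(1μF, Q=2μC, V=2.00V)
Op 1: CLOSE 4-2: Q_total=22.00, C_total=4.00, V=5.50; Q4=5.50, Q2=16.50; dissipated=8.167
Op 2: CLOSE 3-4: Q_total=13.50, C_total=4.00, V=3.38; Q3=10.12, Q4=3.38; dissipated=3.010
Op 3: GROUND 2: Q2=0; energy lost=45.375
Op 4: CLOSE 1-2: Q_total=3.00, C_total=4.00, V=0.75; Q1=0.75, Q2=2.25; dissipated=3.375
Op 5: CLOSE 1-4: Q_total=4.12, C_total=2.00, V=2.06; Q1=2.06, Q4=2.06; dissipated=1.723
Total dissipated: 61.650 μJ

Answer: 61.65 μJ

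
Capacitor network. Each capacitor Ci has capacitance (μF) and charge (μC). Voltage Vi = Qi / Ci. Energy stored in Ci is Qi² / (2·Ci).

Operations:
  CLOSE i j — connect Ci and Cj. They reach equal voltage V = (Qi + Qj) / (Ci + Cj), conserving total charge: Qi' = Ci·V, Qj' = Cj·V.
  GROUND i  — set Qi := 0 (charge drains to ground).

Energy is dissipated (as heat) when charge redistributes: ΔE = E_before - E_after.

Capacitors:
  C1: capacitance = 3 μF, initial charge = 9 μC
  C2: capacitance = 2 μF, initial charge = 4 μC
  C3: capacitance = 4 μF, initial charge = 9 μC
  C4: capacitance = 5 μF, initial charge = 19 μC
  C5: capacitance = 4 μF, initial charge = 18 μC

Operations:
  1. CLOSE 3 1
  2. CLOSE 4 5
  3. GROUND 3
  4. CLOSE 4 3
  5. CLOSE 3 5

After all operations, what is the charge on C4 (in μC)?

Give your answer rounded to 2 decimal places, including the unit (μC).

Initial: C1(3μF, Q=9μC, V=3.00V), C2(2μF, Q=4μC, V=2.00V), C3(4μF, Q=9μC, V=2.25V), C4(5μF, Q=19μC, V=3.80V), C5(4μF, Q=18μC, V=4.50V)
Op 1: CLOSE 3-1: Q_total=18.00, C_total=7.00, V=2.57; Q3=10.29, Q1=7.71; dissipated=0.482
Op 2: CLOSE 4-5: Q_total=37.00, C_total=9.00, V=4.11; Q4=20.56, Q5=16.44; dissipated=0.544
Op 3: GROUND 3: Q3=0; energy lost=13.224
Op 4: CLOSE 4-3: Q_total=20.56, C_total=9.00, V=2.28; Q4=11.42, Q3=9.14; dissipated=18.779
Op 5: CLOSE 3-5: Q_total=25.58, C_total=8.00, V=3.20; Q3=12.79, Q5=12.79; dissipated=3.339
Final charges: Q1=7.71, Q2=4.00, Q3=12.79, Q4=11.42, Q5=12.79

Answer: 11.42 μC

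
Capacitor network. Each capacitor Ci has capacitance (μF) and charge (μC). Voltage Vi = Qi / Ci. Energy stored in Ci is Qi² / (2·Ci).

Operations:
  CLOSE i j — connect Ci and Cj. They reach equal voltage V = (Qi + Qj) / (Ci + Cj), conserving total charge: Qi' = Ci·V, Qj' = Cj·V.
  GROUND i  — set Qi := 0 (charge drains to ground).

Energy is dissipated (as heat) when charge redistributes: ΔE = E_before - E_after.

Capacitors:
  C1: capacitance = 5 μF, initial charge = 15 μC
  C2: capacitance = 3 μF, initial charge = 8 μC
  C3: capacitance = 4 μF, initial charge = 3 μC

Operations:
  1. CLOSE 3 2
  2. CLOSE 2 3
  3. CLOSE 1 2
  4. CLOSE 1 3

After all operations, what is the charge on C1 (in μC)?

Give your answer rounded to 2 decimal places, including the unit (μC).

Initial: C1(5μF, Q=15μC, V=3.00V), C2(3μF, Q=8μC, V=2.67V), C3(4μF, Q=3μC, V=0.75V)
Op 1: CLOSE 3-2: Q_total=11.00, C_total=7.00, V=1.57; Q3=6.29, Q2=4.71; dissipated=3.149
Op 2: CLOSE 2-3: Q_total=11.00, C_total=7.00, V=1.57; Q2=4.71, Q3=6.29; dissipated=0.000
Op 3: CLOSE 1-2: Q_total=19.71, C_total=8.00, V=2.46; Q1=12.32, Q2=7.39; dissipated=1.913
Op 4: CLOSE 1-3: Q_total=18.61, C_total=9.00, V=2.07; Q1=10.34, Q3=8.27; dissipated=0.886
Final charges: Q1=10.34, Q2=7.39, Q3=8.27

Answer: 10.34 μC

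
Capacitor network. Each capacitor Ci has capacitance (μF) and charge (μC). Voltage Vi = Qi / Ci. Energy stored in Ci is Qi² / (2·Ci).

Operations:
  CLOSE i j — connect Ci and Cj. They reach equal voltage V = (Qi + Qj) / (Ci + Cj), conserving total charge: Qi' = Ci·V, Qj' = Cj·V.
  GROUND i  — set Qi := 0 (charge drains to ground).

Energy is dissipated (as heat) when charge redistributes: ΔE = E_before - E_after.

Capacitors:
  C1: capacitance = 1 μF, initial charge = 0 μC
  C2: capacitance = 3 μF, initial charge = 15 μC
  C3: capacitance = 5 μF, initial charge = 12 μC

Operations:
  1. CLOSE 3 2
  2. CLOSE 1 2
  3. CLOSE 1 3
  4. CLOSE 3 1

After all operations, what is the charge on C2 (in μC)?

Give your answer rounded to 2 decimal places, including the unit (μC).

Initial: C1(1μF, Q=0μC, V=0.00V), C2(3μF, Q=15μC, V=5.00V), C3(5μF, Q=12μC, V=2.40V)
Op 1: CLOSE 3-2: Q_total=27.00, C_total=8.00, V=3.38; Q3=16.88, Q2=10.12; dissipated=6.338
Op 2: CLOSE 1-2: Q_total=10.12, C_total=4.00, V=2.53; Q1=2.53, Q2=7.59; dissipated=4.271
Op 3: CLOSE 1-3: Q_total=19.41, C_total=6.00, V=3.23; Q1=3.23, Q3=16.17; dissipated=0.297
Op 4: CLOSE 3-1: Q_total=19.41, C_total=6.00, V=3.23; Q3=16.17, Q1=3.23; dissipated=0.000
Final charges: Q1=3.23, Q2=7.59, Q3=16.17

Answer: 7.59 μC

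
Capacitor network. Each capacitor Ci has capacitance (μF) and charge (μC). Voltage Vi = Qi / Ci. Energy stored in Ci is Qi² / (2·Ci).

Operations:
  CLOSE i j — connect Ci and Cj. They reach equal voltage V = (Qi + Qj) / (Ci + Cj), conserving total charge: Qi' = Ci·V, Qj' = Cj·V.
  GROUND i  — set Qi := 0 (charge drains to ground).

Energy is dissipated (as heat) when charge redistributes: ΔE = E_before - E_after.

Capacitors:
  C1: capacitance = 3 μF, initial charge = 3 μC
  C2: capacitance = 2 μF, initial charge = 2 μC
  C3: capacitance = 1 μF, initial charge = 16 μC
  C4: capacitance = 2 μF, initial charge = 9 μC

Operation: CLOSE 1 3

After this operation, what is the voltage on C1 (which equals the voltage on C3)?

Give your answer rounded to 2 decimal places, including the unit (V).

Answer: 4.75 V

Derivation:
Initial: C1(3μF, Q=3μC, V=1.00V), C2(2μF, Q=2μC, V=1.00V), C3(1μF, Q=16μC, V=16.00V), C4(2μF, Q=9μC, V=4.50V)
Op 1: CLOSE 1-3: Q_total=19.00, C_total=4.00, V=4.75; Q1=14.25, Q3=4.75; dissipated=84.375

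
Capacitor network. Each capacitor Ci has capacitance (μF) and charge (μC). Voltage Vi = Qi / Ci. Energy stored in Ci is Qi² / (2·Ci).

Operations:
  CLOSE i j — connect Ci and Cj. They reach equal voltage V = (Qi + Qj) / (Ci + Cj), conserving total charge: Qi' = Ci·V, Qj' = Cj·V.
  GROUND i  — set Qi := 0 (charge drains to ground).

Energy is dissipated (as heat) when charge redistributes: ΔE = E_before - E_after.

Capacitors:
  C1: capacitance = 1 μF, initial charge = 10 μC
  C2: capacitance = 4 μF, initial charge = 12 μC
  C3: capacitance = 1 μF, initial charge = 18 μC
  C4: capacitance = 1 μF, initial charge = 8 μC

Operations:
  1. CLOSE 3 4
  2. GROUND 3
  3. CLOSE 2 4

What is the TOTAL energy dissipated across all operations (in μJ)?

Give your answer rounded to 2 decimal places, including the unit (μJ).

Initial: C1(1μF, Q=10μC, V=10.00V), C2(4μF, Q=12μC, V=3.00V), C3(1μF, Q=18μC, V=18.00V), C4(1μF, Q=8μC, V=8.00V)
Op 1: CLOSE 3-4: Q_total=26.00, C_total=2.00, V=13.00; Q3=13.00, Q4=13.00; dissipated=25.000
Op 2: GROUND 3: Q3=0; energy lost=84.500
Op 3: CLOSE 2-4: Q_total=25.00, C_total=5.00, V=5.00; Q2=20.00, Q4=5.00; dissipated=40.000
Total dissipated: 149.500 μJ

Answer: 149.50 μJ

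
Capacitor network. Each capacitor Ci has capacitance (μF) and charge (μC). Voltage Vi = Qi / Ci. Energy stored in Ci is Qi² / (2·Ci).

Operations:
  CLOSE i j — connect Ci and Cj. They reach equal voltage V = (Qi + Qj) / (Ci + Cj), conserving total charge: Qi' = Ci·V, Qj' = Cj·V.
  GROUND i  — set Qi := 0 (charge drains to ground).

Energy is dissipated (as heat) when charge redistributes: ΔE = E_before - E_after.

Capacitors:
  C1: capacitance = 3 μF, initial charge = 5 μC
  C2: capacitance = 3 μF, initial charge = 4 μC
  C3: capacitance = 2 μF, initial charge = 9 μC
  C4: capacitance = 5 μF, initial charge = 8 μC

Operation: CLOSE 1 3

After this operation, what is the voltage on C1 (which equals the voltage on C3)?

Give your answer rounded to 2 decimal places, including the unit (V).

Answer: 2.80 V

Derivation:
Initial: C1(3μF, Q=5μC, V=1.67V), C2(3μF, Q=4μC, V=1.33V), C3(2μF, Q=9μC, V=4.50V), C4(5μF, Q=8μC, V=1.60V)
Op 1: CLOSE 1-3: Q_total=14.00, C_total=5.00, V=2.80; Q1=8.40, Q3=5.60; dissipated=4.817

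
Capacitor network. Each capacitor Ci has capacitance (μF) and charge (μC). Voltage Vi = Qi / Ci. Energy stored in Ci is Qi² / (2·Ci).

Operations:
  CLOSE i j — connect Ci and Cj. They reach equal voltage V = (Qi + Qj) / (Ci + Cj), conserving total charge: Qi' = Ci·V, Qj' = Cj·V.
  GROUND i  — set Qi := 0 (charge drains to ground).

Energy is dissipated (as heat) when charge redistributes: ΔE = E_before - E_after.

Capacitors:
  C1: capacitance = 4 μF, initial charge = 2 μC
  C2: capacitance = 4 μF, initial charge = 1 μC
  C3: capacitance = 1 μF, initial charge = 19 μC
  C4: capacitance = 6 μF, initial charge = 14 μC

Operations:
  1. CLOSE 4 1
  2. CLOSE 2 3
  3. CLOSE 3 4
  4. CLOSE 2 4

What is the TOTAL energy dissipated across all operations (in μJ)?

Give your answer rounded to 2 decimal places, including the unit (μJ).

Initial: C1(4μF, Q=2μC, V=0.50V), C2(4μF, Q=1μC, V=0.25V), C3(1μF, Q=19μC, V=19.00V), C4(6μF, Q=14μC, V=2.33V)
Op 1: CLOSE 4-1: Q_total=16.00, C_total=10.00, V=1.60; Q4=9.60, Q1=6.40; dissipated=4.033
Op 2: CLOSE 2-3: Q_total=20.00, C_total=5.00, V=4.00; Q2=16.00, Q3=4.00; dissipated=140.625
Op 3: CLOSE 3-4: Q_total=13.60, C_total=7.00, V=1.94; Q3=1.94, Q4=11.66; dissipated=2.469
Op 4: CLOSE 2-4: Q_total=27.66, C_total=10.00, V=2.77; Q2=11.06, Q4=16.59; dissipated=5.078
Total dissipated: 152.205 μJ

Answer: 152.21 μJ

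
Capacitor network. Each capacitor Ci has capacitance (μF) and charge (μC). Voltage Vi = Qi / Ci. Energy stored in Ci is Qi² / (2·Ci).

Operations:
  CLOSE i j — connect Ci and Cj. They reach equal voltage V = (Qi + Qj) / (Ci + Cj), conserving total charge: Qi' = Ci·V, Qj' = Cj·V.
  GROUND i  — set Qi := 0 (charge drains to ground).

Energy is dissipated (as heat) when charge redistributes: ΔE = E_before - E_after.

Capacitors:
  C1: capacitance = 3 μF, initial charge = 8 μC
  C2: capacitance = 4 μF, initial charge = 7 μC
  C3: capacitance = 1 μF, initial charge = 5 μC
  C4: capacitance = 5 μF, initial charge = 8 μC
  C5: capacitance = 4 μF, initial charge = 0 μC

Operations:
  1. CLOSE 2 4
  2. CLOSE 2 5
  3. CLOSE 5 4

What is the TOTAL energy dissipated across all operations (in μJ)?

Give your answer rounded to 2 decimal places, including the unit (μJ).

Initial: C1(3μF, Q=8μC, V=2.67V), C2(4μF, Q=7μC, V=1.75V), C3(1μF, Q=5μC, V=5.00V), C4(5μF, Q=8μC, V=1.60V), C5(4μF, Q=0μC, V=0.00V)
Op 1: CLOSE 2-4: Q_total=15.00, C_total=9.00, V=1.67; Q2=6.67, Q4=8.33; dissipated=0.025
Op 2: CLOSE 2-5: Q_total=6.67, C_total=8.00, V=0.83; Q2=3.33, Q5=3.33; dissipated=2.778
Op 3: CLOSE 5-4: Q_total=11.67, C_total=9.00, V=1.30; Q5=5.19, Q4=6.48; dissipated=0.772
Total dissipated: 3.574 μJ

Answer: 3.57 μJ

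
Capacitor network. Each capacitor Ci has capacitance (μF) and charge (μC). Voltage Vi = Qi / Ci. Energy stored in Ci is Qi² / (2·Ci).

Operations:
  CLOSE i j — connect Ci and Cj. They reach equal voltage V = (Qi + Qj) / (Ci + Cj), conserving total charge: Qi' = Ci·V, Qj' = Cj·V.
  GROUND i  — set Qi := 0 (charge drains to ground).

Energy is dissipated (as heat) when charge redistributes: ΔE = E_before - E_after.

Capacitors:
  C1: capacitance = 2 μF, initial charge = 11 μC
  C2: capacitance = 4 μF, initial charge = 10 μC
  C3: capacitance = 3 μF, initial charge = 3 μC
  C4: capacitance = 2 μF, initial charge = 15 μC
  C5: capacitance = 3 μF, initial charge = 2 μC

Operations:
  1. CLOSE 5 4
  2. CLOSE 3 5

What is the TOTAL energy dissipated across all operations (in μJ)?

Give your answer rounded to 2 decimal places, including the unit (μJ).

Initial: C1(2μF, Q=11μC, V=5.50V), C2(4μF, Q=10μC, V=2.50V), C3(3μF, Q=3μC, V=1.00V), C4(2μF, Q=15μC, V=7.50V), C5(3μF, Q=2μC, V=0.67V)
Op 1: CLOSE 5-4: Q_total=17.00, C_total=5.00, V=3.40; Q5=10.20, Q4=6.80; dissipated=28.017
Op 2: CLOSE 3-5: Q_total=13.20, C_total=6.00, V=2.20; Q3=6.60, Q5=6.60; dissipated=4.320
Total dissipated: 32.337 μJ

Answer: 32.34 μJ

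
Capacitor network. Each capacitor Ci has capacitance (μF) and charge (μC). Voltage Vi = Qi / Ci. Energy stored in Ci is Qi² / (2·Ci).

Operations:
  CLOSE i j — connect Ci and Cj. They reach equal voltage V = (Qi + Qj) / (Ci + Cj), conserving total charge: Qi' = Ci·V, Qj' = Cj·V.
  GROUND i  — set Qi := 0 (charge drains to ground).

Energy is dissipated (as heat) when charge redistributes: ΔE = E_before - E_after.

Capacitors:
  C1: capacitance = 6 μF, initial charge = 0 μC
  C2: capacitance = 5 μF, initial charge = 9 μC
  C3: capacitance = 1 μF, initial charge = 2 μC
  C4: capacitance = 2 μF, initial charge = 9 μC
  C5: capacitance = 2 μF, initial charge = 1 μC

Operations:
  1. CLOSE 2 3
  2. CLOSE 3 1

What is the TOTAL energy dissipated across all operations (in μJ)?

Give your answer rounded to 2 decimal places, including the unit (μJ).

Answer: 1.46 μJ

Derivation:
Initial: C1(6μF, Q=0μC, V=0.00V), C2(5μF, Q=9μC, V=1.80V), C3(1μF, Q=2μC, V=2.00V), C4(2μF, Q=9μC, V=4.50V), C5(2μF, Q=1μC, V=0.50V)
Op 1: CLOSE 2-3: Q_total=11.00, C_total=6.00, V=1.83; Q2=9.17, Q3=1.83; dissipated=0.017
Op 2: CLOSE 3-1: Q_total=1.83, C_total=7.00, V=0.26; Q3=0.26, Q1=1.57; dissipated=1.440
Total dissipated: 1.457 μJ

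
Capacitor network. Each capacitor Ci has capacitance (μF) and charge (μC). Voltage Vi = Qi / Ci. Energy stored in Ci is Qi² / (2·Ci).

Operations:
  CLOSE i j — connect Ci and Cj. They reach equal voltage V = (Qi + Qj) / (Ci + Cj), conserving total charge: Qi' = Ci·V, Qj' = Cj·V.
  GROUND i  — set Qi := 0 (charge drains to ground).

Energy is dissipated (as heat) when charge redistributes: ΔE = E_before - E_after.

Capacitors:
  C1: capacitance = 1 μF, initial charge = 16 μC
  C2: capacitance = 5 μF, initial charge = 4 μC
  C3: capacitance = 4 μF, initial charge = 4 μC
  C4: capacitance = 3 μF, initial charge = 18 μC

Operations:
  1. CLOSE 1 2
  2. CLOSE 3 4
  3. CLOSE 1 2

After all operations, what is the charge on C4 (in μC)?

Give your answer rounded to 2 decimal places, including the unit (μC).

Answer: 9.43 μC

Derivation:
Initial: C1(1μF, Q=16μC, V=16.00V), C2(5μF, Q=4μC, V=0.80V), C3(4μF, Q=4μC, V=1.00V), C4(3μF, Q=18μC, V=6.00V)
Op 1: CLOSE 1-2: Q_total=20.00, C_total=6.00, V=3.33; Q1=3.33, Q2=16.67; dissipated=96.267
Op 2: CLOSE 3-4: Q_total=22.00, C_total=7.00, V=3.14; Q3=12.57, Q4=9.43; dissipated=21.429
Op 3: CLOSE 1-2: Q_total=20.00, C_total=6.00, V=3.33; Q1=3.33, Q2=16.67; dissipated=0.000
Final charges: Q1=3.33, Q2=16.67, Q3=12.57, Q4=9.43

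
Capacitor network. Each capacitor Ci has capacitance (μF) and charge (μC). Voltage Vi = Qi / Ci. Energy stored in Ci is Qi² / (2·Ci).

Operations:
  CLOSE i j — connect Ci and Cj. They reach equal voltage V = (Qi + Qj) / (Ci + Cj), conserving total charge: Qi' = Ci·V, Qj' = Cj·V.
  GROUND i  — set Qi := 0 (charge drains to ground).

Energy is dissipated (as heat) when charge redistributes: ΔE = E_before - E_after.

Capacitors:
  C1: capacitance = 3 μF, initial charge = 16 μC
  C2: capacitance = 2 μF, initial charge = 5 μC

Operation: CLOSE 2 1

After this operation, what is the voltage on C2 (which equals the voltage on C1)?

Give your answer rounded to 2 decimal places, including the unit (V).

Answer: 4.20 V

Derivation:
Initial: C1(3μF, Q=16μC, V=5.33V), C2(2μF, Q=5μC, V=2.50V)
Op 1: CLOSE 2-1: Q_total=21.00, C_total=5.00, V=4.20; Q2=8.40, Q1=12.60; dissipated=4.817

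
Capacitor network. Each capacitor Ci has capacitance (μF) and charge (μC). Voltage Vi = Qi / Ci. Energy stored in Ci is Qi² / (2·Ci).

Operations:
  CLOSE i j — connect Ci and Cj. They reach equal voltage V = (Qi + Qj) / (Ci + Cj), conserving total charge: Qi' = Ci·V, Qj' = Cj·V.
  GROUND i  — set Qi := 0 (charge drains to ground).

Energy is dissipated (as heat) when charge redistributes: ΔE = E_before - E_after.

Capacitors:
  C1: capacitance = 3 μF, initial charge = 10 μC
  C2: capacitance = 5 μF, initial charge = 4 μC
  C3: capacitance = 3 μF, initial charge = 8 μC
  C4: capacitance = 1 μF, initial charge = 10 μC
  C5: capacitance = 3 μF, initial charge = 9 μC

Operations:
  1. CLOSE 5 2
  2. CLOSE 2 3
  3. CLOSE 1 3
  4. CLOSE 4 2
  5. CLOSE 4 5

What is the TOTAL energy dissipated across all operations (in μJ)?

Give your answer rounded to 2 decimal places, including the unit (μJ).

Initial: C1(3μF, Q=10μC, V=3.33V), C2(5μF, Q=4μC, V=0.80V), C3(3μF, Q=8μC, V=2.67V), C4(1μF, Q=10μC, V=10.00V), C5(3μF, Q=9μC, V=3.00V)
Op 1: CLOSE 5-2: Q_total=13.00, C_total=8.00, V=1.62; Q5=4.88, Q2=8.12; dissipated=4.537
Op 2: CLOSE 2-3: Q_total=16.12, C_total=8.00, V=2.02; Q2=10.08, Q3=6.05; dissipated=1.017
Op 3: CLOSE 1-3: Q_total=16.05, C_total=6.00, V=2.67; Q1=8.02, Q3=8.02; dissipated=1.302
Op 4: CLOSE 4-2: Q_total=20.08, C_total=6.00, V=3.35; Q4=3.35, Q2=16.73; dissipated=26.563
Op 5: CLOSE 4-5: Q_total=8.22, C_total=4.00, V=2.06; Q4=2.06, Q5=6.17; dissipated=1.111
Total dissipated: 34.531 μJ

Answer: 34.53 μJ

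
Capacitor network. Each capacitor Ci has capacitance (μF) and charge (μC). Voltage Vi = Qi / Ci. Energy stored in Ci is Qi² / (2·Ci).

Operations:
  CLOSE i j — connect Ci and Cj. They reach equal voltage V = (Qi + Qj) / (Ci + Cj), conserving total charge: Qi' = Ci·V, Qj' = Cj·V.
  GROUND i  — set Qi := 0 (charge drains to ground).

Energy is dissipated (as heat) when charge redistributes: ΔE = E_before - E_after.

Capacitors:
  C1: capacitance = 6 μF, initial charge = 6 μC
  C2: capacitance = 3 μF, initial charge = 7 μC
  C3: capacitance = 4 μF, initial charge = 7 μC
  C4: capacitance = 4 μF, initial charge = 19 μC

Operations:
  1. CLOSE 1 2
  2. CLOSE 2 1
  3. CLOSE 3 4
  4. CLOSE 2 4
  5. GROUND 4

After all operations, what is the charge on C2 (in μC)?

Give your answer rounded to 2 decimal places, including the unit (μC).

Answer: 7.43 μC

Derivation:
Initial: C1(6μF, Q=6μC, V=1.00V), C2(3μF, Q=7μC, V=2.33V), C3(4μF, Q=7μC, V=1.75V), C4(4μF, Q=19μC, V=4.75V)
Op 1: CLOSE 1-2: Q_total=13.00, C_total=9.00, V=1.44; Q1=8.67, Q2=4.33; dissipated=1.778
Op 2: CLOSE 2-1: Q_total=13.00, C_total=9.00, V=1.44; Q2=4.33, Q1=8.67; dissipated=0.000
Op 3: CLOSE 3-4: Q_total=26.00, C_total=8.00, V=3.25; Q3=13.00, Q4=13.00; dissipated=9.000
Op 4: CLOSE 2-4: Q_total=17.33, C_total=7.00, V=2.48; Q2=7.43, Q4=9.90; dissipated=2.794
Op 5: GROUND 4: Q4=0; energy lost=12.263
Final charges: Q1=8.67, Q2=7.43, Q3=13.00, Q4=0.00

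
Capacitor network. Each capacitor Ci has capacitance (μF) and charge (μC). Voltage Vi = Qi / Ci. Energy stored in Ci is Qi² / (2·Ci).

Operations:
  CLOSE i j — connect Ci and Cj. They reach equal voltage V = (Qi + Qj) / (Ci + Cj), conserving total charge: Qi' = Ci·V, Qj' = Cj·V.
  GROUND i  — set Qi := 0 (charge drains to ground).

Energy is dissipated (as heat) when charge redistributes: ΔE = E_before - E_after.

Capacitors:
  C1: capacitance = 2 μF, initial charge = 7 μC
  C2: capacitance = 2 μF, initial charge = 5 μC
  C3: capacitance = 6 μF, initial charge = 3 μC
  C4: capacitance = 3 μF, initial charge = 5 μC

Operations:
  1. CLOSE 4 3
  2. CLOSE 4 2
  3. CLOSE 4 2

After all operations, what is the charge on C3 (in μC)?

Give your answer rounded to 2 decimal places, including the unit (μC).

Initial: C1(2μF, Q=7μC, V=3.50V), C2(2μF, Q=5μC, V=2.50V), C3(6μF, Q=3μC, V=0.50V), C4(3μF, Q=5μC, V=1.67V)
Op 1: CLOSE 4-3: Q_total=8.00, C_total=9.00, V=0.89; Q4=2.67, Q3=5.33; dissipated=1.361
Op 2: CLOSE 4-2: Q_total=7.67, C_total=5.00, V=1.53; Q4=4.60, Q2=3.07; dissipated=1.557
Op 3: CLOSE 4-2: Q_total=7.67, C_total=5.00, V=1.53; Q4=4.60, Q2=3.07; dissipated=0.000
Final charges: Q1=7.00, Q2=3.07, Q3=5.33, Q4=4.60

Answer: 5.33 μC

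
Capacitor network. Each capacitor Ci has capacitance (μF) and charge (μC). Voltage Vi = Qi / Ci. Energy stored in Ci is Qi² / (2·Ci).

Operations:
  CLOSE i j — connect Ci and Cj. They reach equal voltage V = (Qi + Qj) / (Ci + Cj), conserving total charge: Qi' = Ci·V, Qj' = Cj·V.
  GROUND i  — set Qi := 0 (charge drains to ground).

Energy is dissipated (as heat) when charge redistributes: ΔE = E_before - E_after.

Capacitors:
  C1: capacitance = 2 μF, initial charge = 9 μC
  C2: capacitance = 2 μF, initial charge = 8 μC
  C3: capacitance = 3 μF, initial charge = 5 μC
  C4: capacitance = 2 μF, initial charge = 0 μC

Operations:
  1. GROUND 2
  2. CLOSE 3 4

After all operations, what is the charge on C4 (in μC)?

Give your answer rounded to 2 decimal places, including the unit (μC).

Answer: 2.00 μC

Derivation:
Initial: C1(2μF, Q=9μC, V=4.50V), C2(2μF, Q=8μC, V=4.00V), C3(3μF, Q=5μC, V=1.67V), C4(2μF, Q=0μC, V=0.00V)
Op 1: GROUND 2: Q2=0; energy lost=16.000
Op 2: CLOSE 3-4: Q_total=5.00, C_total=5.00, V=1.00; Q3=3.00, Q4=2.00; dissipated=1.667
Final charges: Q1=9.00, Q2=0.00, Q3=3.00, Q4=2.00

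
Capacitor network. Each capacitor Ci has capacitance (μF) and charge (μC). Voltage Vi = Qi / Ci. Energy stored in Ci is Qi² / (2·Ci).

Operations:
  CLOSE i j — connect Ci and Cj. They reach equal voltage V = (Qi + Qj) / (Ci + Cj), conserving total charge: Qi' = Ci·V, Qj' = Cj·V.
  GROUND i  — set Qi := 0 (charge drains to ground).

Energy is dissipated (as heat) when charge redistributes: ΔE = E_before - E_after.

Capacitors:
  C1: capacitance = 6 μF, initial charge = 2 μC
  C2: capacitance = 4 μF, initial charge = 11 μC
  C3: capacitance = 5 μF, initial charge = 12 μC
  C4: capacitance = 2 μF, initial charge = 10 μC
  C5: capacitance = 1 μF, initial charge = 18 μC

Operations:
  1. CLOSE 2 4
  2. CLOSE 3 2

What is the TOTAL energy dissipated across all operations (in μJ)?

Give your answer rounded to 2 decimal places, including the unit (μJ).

Answer: 4.72 μJ

Derivation:
Initial: C1(6μF, Q=2μC, V=0.33V), C2(4μF, Q=11μC, V=2.75V), C3(5μF, Q=12μC, V=2.40V), C4(2μF, Q=10μC, V=5.00V), C5(1μF, Q=18μC, V=18.00V)
Op 1: CLOSE 2-4: Q_total=21.00, C_total=6.00, V=3.50; Q2=14.00, Q4=7.00; dissipated=3.375
Op 2: CLOSE 3-2: Q_total=26.00, C_total=9.00, V=2.89; Q3=14.44, Q2=11.56; dissipated=1.344
Total dissipated: 4.719 μJ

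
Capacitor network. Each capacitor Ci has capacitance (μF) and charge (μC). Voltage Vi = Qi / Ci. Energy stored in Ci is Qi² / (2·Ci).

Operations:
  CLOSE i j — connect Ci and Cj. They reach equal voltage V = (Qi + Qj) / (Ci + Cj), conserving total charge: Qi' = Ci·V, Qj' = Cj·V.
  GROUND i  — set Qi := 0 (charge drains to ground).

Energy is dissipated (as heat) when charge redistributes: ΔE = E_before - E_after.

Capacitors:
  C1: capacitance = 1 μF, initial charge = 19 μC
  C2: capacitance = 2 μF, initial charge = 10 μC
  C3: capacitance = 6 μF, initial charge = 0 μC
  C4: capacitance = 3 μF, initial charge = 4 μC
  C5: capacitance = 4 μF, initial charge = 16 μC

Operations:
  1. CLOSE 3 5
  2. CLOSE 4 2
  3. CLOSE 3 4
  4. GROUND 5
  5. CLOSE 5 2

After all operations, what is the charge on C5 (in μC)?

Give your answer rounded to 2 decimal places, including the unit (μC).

Answer: 3.73 μC

Derivation:
Initial: C1(1μF, Q=19μC, V=19.00V), C2(2μF, Q=10μC, V=5.00V), C3(6μF, Q=0μC, V=0.00V), C4(3μF, Q=4μC, V=1.33V), C5(4μF, Q=16μC, V=4.00V)
Op 1: CLOSE 3-5: Q_total=16.00, C_total=10.00, V=1.60; Q3=9.60, Q5=6.40; dissipated=19.200
Op 2: CLOSE 4-2: Q_total=14.00, C_total=5.00, V=2.80; Q4=8.40, Q2=5.60; dissipated=8.067
Op 3: CLOSE 3-4: Q_total=18.00, C_total=9.00, V=2.00; Q3=12.00, Q4=6.00; dissipated=1.440
Op 4: GROUND 5: Q5=0; energy lost=5.120
Op 5: CLOSE 5-2: Q_total=5.60, C_total=6.00, V=0.93; Q5=3.73, Q2=1.87; dissipated=5.227
Final charges: Q1=19.00, Q2=1.87, Q3=12.00, Q4=6.00, Q5=3.73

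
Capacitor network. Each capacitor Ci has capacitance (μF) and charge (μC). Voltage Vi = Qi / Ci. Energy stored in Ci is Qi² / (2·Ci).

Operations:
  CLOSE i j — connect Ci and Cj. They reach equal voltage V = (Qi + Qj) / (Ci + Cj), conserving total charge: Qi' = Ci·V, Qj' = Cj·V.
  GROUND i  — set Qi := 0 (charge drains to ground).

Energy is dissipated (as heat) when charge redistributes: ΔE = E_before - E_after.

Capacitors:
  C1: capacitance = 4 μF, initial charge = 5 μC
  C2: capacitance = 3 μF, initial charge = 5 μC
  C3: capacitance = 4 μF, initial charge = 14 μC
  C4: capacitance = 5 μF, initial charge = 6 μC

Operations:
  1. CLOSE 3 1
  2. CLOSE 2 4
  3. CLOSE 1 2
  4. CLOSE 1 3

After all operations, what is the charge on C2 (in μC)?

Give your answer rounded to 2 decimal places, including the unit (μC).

Answer: 5.84 μC

Derivation:
Initial: C1(4μF, Q=5μC, V=1.25V), C2(3μF, Q=5μC, V=1.67V), C3(4μF, Q=14μC, V=3.50V), C4(5μF, Q=6μC, V=1.20V)
Op 1: CLOSE 3-1: Q_total=19.00, C_total=8.00, V=2.38; Q3=9.50, Q1=9.50; dissipated=5.062
Op 2: CLOSE 2-4: Q_total=11.00, C_total=8.00, V=1.38; Q2=4.12, Q4=6.88; dissipated=0.204
Op 3: CLOSE 1-2: Q_total=13.62, C_total=7.00, V=1.95; Q1=7.79, Q2=5.84; dissipated=0.857
Op 4: CLOSE 1-3: Q_total=17.29, C_total=8.00, V=2.16; Q1=8.64, Q3=8.64; dissipated=0.184
Final charges: Q1=8.64, Q2=5.84, Q3=8.64, Q4=6.88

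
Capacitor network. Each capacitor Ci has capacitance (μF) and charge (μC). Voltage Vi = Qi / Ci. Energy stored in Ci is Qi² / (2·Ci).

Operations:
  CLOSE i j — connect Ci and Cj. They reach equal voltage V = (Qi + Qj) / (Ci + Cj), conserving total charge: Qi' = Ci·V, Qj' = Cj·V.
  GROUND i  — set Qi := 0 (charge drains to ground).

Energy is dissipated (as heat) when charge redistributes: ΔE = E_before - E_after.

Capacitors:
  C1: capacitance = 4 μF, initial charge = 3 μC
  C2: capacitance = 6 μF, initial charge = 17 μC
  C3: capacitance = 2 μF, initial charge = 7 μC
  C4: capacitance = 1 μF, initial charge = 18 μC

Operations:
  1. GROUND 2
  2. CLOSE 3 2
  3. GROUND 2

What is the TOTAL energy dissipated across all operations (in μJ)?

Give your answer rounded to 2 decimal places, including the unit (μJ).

Answer: 35.57 μJ

Derivation:
Initial: C1(4μF, Q=3μC, V=0.75V), C2(6μF, Q=17μC, V=2.83V), C3(2μF, Q=7μC, V=3.50V), C4(1μF, Q=18μC, V=18.00V)
Op 1: GROUND 2: Q2=0; energy lost=24.083
Op 2: CLOSE 3-2: Q_total=7.00, C_total=8.00, V=0.88; Q3=1.75, Q2=5.25; dissipated=9.188
Op 3: GROUND 2: Q2=0; energy lost=2.297
Total dissipated: 35.568 μJ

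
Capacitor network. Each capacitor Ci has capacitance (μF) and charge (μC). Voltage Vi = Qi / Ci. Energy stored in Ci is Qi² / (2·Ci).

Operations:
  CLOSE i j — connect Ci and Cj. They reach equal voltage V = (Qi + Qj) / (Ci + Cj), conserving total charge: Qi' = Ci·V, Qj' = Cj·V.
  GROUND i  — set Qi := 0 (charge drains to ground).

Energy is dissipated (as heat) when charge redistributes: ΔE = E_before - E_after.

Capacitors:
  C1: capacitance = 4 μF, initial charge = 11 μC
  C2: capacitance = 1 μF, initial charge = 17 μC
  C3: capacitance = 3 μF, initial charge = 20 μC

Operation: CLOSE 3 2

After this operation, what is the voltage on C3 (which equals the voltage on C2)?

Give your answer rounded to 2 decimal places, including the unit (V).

Answer: 9.25 V

Derivation:
Initial: C1(4μF, Q=11μC, V=2.75V), C2(1μF, Q=17μC, V=17.00V), C3(3μF, Q=20μC, V=6.67V)
Op 1: CLOSE 3-2: Q_total=37.00, C_total=4.00, V=9.25; Q3=27.75, Q2=9.25; dissipated=40.042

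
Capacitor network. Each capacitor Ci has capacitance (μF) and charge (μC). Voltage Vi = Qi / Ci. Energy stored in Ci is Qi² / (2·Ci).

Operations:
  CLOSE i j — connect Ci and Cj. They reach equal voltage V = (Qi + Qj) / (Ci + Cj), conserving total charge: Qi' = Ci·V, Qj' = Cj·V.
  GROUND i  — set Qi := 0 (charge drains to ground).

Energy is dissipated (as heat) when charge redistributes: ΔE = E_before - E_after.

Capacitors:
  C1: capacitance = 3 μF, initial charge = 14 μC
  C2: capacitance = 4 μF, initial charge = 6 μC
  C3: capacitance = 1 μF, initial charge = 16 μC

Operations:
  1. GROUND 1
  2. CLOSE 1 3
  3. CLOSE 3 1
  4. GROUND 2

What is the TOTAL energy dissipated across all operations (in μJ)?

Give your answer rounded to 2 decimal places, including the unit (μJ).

Answer: 133.17 μJ

Derivation:
Initial: C1(3μF, Q=14μC, V=4.67V), C2(4μF, Q=6μC, V=1.50V), C3(1μF, Q=16μC, V=16.00V)
Op 1: GROUND 1: Q1=0; energy lost=32.667
Op 2: CLOSE 1-3: Q_total=16.00, C_total=4.00, V=4.00; Q1=12.00, Q3=4.00; dissipated=96.000
Op 3: CLOSE 3-1: Q_total=16.00, C_total=4.00, V=4.00; Q3=4.00, Q1=12.00; dissipated=0.000
Op 4: GROUND 2: Q2=0; energy lost=4.500
Total dissipated: 133.167 μJ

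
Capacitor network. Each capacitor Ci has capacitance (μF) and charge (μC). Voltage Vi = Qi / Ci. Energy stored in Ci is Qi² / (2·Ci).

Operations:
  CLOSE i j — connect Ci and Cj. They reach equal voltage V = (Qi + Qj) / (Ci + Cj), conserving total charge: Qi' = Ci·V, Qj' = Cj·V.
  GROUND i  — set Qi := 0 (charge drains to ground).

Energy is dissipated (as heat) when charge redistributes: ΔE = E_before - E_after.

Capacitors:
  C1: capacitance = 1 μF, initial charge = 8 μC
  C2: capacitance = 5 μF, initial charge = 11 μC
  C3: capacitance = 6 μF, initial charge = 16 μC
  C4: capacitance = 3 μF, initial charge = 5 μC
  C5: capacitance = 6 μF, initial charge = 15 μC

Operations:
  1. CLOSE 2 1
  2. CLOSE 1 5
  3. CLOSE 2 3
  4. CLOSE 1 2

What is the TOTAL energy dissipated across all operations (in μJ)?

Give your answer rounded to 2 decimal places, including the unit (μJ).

Initial: C1(1μF, Q=8μC, V=8.00V), C2(5μF, Q=11μC, V=2.20V), C3(6μF, Q=16μC, V=2.67V), C4(3μF, Q=5μC, V=1.67V), C5(6μF, Q=15μC, V=2.50V)
Op 1: CLOSE 2-1: Q_total=19.00, C_total=6.00, V=3.17; Q2=15.83, Q1=3.17; dissipated=14.017
Op 2: CLOSE 1-5: Q_total=18.17, C_total=7.00, V=2.60; Q1=2.60, Q5=15.57; dissipated=0.190
Op 3: CLOSE 2-3: Q_total=31.83, C_total=11.00, V=2.89; Q2=14.47, Q3=17.36; dissipated=0.341
Op 4: CLOSE 1-2: Q_total=17.06, C_total=6.00, V=2.84; Q1=2.84, Q2=14.22; dissipated=0.037
Total dissipated: 14.585 μJ

Answer: 14.59 μJ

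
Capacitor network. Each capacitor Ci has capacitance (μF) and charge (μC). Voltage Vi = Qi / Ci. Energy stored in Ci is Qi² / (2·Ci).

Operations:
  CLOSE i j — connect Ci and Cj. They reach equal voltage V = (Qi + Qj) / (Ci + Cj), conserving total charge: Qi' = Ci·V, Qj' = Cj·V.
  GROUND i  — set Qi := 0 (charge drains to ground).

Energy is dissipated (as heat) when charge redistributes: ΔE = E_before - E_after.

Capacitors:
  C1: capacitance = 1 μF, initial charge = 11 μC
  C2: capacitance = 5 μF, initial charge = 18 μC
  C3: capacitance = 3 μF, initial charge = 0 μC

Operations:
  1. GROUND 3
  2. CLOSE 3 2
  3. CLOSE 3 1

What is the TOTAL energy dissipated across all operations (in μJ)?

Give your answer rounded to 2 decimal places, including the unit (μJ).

Answer: 40.86 μJ

Derivation:
Initial: C1(1μF, Q=11μC, V=11.00V), C2(5μF, Q=18μC, V=3.60V), C3(3μF, Q=0μC, V=0.00V)
Op 1: GROUND 3: Q3=0; energy lost=0.000
Op 2: CLOSE 3-2: Q_total=18.00, C_total=8.00, V=2.25; Q3=6.75, Q2=11.25; dissipated=12.150
Op 3: CLOSE 3-1: Q_total=17.75, C_total=4.00, V=4.44; Q3=13.31, Q1=4.44; dissipated=28.711
Total dissipated: 40.861 μJ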